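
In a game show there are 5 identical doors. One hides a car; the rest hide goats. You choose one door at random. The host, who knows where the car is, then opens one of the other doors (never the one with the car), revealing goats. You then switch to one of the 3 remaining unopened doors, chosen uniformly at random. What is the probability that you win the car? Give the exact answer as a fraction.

4/15

Your original door holds the car with probability 1/5, so the other 4 collectively hold it with probability 4/5.
The host can always find an empty door to open, so this doesn't change that 4/5; it is now spread over the 3 remaining unopened doors.
P(win by switching) = (4/5) · (1/3) = 4/15.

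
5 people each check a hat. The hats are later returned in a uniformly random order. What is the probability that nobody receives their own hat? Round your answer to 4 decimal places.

This is the derangement probability: permutations of 5 with no fixed point.
D(5) = 5! · (1 − 1/1! + 1/2! − ··· + (−1)^5/5!) = 44.
P = 44/120 = 11/30 ≈ 0.3667.

0.3667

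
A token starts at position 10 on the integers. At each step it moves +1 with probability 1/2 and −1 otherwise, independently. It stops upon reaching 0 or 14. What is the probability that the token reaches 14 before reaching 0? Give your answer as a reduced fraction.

With a fair step, P(i) = ½P(i−1) + ½P(i+1) with P(0)=0, P(14)=1 has the linear solution P(i) = i/14.
P(10) = 10/14 = 5/7.

5/7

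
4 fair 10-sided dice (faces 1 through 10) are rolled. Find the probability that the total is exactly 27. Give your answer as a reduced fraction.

6/125

There are 10^4 = 10000 equally likely outcomes.
The number of ordered 4-tuples from {1,…,10} summing to 27 is 480.
P(sum = 27) = 480/10000 = 6/125.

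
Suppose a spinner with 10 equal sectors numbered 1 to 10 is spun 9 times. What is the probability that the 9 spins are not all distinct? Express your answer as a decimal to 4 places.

0.9964

P(all 9 different) = 10/10 · 9/10 · ··· · 2/10 ≈ 0.0036.
P(at least two equal) = 1 − 0.0036 = 0.9964.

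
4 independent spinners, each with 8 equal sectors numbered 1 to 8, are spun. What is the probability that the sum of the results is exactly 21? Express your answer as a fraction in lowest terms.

71/1024

There are 8^4 = 4096 equally likely outcomes.
The number of ordered 4-tuples from {1,…,8} summing to 21 is 284.
P(sum = 21) = 284/4096 = 71/1024.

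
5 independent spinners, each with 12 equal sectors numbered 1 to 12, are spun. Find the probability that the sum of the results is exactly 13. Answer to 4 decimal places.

There are 12^5 = 248832 equally likely outcomes.
The number of ordered 5-tuples from {1,…,12} summing to 13 is 495.
P(sum = 13) = 495/248832 = 55/27648 ≈ 0.0020.

0.0020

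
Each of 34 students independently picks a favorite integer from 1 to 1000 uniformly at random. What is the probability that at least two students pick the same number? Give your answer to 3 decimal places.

It's easier to compute the probability that all 34 are distinct.
P(all distinct) = 1000/1000 · 999/1000 · ··· · 967/1000 ≈ 0.567.
So the probability of at least one match is 1 − 0.567 = 0.433.

0.433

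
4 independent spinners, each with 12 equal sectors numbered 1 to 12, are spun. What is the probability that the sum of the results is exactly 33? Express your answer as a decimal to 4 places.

0.0355

There are 12^4 = 20736 equally likely outcomes.
The number of ordered 4-tuples from {1,…,12} summing to 33 is 736.
P(sum = 33) = 736/20736 = 23/648 ≈ 0.0355.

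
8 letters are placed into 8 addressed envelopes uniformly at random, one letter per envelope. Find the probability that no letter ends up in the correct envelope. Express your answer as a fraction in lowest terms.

2119/5760

This is the derangement probability: permutations of 8 with no fixed point.
D(8) = 8! · (1 − 1/1! + 1/2! − ··· + (−1)^8/8!) = 14833.
P = 14833/40320 = 2119/5760.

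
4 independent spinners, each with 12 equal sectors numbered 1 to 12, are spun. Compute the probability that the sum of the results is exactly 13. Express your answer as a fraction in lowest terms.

55/5184

There are 12^4 = 20736 equally likely outcomes.
The number of ordered 4-tuples from {1,…,12} summing to 13 is 220.
P(sum = 13) = 220/20736 = 55/5184.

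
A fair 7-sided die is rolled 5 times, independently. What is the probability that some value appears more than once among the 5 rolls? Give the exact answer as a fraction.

P(all 5 different) = 7/7 · 6/7 · ··· · 3/7 = 360/2401.
P(at least two equal) = 1 − 360/2401 = 2041/2401.

2041/2401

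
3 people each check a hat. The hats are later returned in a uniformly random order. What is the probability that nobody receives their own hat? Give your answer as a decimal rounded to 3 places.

0.333

This is the derangement probability: permutations of 3 with no fixed point.
D(3) = 3! · (1 − 1/1! + 1/2! − ··· + (−1)^3/3!) = 2.
P = 2/6 = 1/3 ≈ 0.333.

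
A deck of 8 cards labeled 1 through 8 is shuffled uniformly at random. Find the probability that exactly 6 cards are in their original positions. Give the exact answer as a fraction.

Choose which 6 of the 8 are fixed: C(8,6) = 28 ways.
The remaining 2 must have no fixed point: D(2) = 1.
P = 28·1/40320 = 1/1440.

1/1440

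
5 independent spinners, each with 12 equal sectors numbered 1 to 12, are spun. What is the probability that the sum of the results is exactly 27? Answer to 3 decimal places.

0.040

There are 12^5 = 248832 equally likely outcomes.
The number of ordered 5-tuples from {1,…,12} summing to 27 is 9945.
P(sum = 27) = 9945/248832 = 1105/27648 ≈ 0.040.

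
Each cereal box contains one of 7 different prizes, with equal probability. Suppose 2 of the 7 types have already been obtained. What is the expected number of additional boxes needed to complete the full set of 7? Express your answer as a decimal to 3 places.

15.983

Starting from 2 distinct types, each trial gives a new one with probability (7−i)/7 when i types are held, so the wait for the next new type is 7/(7−i).
E = 7/5 + 7/4 + 7/3 + 7/2 + 7/1 = 959/60 ≈ 15.983.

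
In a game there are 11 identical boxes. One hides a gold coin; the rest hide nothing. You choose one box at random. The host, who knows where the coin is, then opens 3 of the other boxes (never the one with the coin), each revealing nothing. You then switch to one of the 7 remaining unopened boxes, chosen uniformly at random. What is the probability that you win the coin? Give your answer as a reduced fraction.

Your original box holds the coin with probability 1/11, so the other 10 collectively hold it with probability 10/11.
The host can always find 3 empty boxes to open, so the reveals don't change that 10/11; it is now spread over the 7 remaining unopened boxes.
P(win by switching) = (10/11) · (1/7) = 10/77.

10/77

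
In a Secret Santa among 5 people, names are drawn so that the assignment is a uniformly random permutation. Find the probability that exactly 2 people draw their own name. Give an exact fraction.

1/6

Choose which 2 of the 5 are fixed: C(5,2) = 10 ways.
The remaining 3 must have no fixed point: D(3) = 2.
P = 10·2/120 = 1/6.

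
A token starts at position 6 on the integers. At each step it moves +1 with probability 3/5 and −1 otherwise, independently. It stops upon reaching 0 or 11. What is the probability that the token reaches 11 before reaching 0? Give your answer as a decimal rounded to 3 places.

0.923

Let r = q/p = (2/5)/(3/5) = 2/3. The recurrence P(i) = p·P(i+1) + q·P(i−1) with P(0)=0, P(11)=1 gives P(i) = (1 − r^i)/(1 − r^11).
P(6) = (1 − (2/3)^6) / (1 − (2/3)^11) = 161595/175099 ≈ 0.923.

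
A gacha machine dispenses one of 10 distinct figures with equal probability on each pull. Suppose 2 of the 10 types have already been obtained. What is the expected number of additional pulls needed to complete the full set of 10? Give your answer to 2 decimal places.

Starting from 2 distinct types, each trial gives a new one with probability (10−i)/10 when i types are held, so the wait for the next new type is 10/(10−i).
E = 10/8 + 10/7 + 10/6 + 10/5 + 10/4 + 10/3 + 10/2 + 10/1 = 761/28 ≈ 27.18.

27.18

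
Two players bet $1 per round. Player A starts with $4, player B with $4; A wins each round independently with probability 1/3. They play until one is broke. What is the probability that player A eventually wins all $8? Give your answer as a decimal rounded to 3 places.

0.059

Let r = q/p = (2/3)/(1/3) = 2. The recurrence P(i) = p·P(i+1) + q·P(i−1) with P(0)=0, P(8)=1 gives P(i) = (1 − r^i)/(1 − r^8).
P(4) = (1 − (2)^4) / (1 − (2)^8) = 1/17 ≈ 0.059.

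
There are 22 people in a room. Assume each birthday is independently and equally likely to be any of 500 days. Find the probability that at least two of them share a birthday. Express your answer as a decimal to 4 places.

It's easier to compute the probability that all 22 are distinct.
P(all distinct) = 500/500 · 499/500 · ··· · 479/500 ≈ 0.6258.
So the probability of at least one match is 1 − 0.6258 = 0.3742.

0.3742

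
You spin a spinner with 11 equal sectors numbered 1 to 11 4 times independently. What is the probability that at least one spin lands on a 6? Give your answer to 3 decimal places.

P(no spin lands on a 6) = (10/11)^4 ≈ 0.683.
P(at least one) = 1 − 0.683 = 0.317.

0.317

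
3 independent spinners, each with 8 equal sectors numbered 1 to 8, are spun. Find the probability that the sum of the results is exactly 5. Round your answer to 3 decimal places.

There are 8^3 = 512 equally likely outcomes.
The number of ordered 3-tuples from {1,…,8} summing to 5 is 6.
P(sum = 5) = 6/512 = 3/256 ≈ 0.012.

0.012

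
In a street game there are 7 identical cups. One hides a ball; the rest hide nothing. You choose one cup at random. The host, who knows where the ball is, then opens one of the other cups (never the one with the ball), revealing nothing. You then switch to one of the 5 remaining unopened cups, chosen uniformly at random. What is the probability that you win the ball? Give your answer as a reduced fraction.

6/35

Your original cup holds the ball with probability 1/7, so the other 6 collectively hold it with probability 6/7.
The host can always find an empty cup to open, so this doesn't change that 6/7; it is now spread over the 5 remaining unopened cups.
P(win by switching) = (6/7) · (1/5) = 6/35.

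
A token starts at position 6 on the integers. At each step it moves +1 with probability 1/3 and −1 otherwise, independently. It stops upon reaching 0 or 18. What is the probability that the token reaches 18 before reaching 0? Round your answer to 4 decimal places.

Let r = q/p = (2/3)/(1/3) = 2. The recurrence P(i) = p·P(i+1) + q·P(i−1) with P(0)=0, P(18)=1 gives P(i) = (1 − r^i)/(1 − r^18).
P(6) = (1 − (2)^6) / (1 − (2)^18) = 1/4161 ≈ 0.0002.

0.0002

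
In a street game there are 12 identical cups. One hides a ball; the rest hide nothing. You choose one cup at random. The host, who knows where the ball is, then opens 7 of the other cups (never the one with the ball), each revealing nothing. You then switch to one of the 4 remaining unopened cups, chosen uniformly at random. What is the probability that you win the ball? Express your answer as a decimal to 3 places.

0.229

Your original cup holds the ball with probability 1/12, so the other 11 collectively hold it with probability 11/12.
The host can always find 7 empty cups to open, so the reveals don't change that 11/12; it is now spread over the 4 remaining unopened cups.
P(win by switching) = (11/12) · (1/4) = 11/48 ≈ 0.229.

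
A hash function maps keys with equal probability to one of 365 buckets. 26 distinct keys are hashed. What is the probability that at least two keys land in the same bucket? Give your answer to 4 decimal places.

It's easier to compute the probability that all 26 are distinct.
P(all distinct) = 365/365 · 364/365 · ··· · 340/365 ≈ 0.4018.
So the probability of at least one match is 1 − 0.4018 = 0.5982.

0.5982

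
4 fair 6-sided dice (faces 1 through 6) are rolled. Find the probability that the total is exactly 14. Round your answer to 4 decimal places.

There are 6^4 = 1296 equally likely outcomes.
The number of ordered 4-tuples from {1,…,6} summing to 14 is 146.
P(sum = 14) = 146/1296 = 73/648 ≈ 0.1127.

0.1127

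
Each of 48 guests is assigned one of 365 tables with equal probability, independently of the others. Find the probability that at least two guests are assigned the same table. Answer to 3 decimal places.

0.961

It's easier to compute the probability that all 48 are distinct.
P(all distinct) = 365/365 · 364/365 · ··· · 318/365 ≈ 0.039.
So the probability of at least one match is 1 − 0.039 = 0.961.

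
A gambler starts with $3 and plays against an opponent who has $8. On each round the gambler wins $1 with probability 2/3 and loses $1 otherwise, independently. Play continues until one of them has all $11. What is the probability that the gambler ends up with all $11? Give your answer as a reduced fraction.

Let r = q/p = (1/3)/(2/3) = 1/2. The recurrence P(i) = p·P(i+1) + q·P(i−1) with P(0)=0, P(11)=1 gives P(i) = (1 − r^i)/(1 − r^11).
P(3) = (1 − (1/2)^3) / (1 − (1/2)^11) = 1792/2047.

1792/2047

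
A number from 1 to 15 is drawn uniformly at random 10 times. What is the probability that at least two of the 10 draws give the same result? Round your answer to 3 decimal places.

0.981

P(all 10 different) = 15/15 · 14/15 · ··· · 6/15 ≈ 0.019.
P(at least two equal) = 1 − 0.019 = 0.981.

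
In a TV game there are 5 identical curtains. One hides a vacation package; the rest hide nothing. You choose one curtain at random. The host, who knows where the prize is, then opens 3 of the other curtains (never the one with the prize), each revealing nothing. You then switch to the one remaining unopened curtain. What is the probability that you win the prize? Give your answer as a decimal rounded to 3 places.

Your original curtain holds the prize with probability 1/5, so the other 4 collectively hold it with probability 4/5.
The host can always find 3 empty curtains to open, so the reveals don't change that 4/5; it is now spread over the 1 remaining unopened curtain.
P(win by switching) = (4/5) · (1/1) = 4/5 ≈ 0.800.

0.800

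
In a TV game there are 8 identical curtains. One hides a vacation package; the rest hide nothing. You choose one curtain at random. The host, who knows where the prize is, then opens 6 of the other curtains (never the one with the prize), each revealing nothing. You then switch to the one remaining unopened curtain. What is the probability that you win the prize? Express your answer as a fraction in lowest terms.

Your original curtain holds the prize with probability 1/8, so the other 7 collectively hold it with probability 7/8.
The host can always find 6 empty curtains to open, so the reveals don't change that 7/8; it is now spread over the 1 remaining unopened curtain.
P(win by switching) = (7/8) · (1/1) = 7/8.

7/8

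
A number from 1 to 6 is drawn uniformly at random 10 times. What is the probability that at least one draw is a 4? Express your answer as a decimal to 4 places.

P(no draw is a 4) = (5/6)^10 ≈ 0.1615.
P(at least one) = 1 − 0.1615 = 0.8385.

0.8385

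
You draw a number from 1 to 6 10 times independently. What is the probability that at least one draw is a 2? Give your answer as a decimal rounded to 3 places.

0.838

P(no draw is a 2) = (5/6)^10 ≈ 0.162.
P(at least one) = 1 − 0.162 = 0.838.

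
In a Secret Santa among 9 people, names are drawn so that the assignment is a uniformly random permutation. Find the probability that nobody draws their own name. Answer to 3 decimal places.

This is the derangement probability: permutations of 9 with no fixed point.
D(9) = 9! · (1 − 1/1! + 1/2! − ··· + (−1)^9/9!) = 133496.
P = 133496/362880 = 16687/45360 ≈ 0.368.

0.368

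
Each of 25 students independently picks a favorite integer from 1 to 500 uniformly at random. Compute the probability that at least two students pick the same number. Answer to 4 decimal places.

0.4567

It's easier to compute the probability that all 25 are distinct.
P(all distinct) = 500/500 · 499/500 · ··· · 476/500 ≈ 0.5433.
So the probability of at least one match is 1 − 0.5433 = 0.4567.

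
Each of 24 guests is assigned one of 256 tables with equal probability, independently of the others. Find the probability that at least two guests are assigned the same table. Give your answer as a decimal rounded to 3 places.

0.671

It's easier to compute the probability that all 24 are distinct.
P(all distinct) = 256/256 · 255/256 · ··· · 233/256 ≈ 0.329.
So the probability of at least one match is 1 − 0.329 = 0.671.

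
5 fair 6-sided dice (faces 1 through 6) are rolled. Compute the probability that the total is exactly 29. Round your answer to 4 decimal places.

0.0006

There are 6^5 = 7776 equally likely outcomes.
The number of ordered 5-tuples from {1,…,6} summing to 29 is 5.
P(sum = 29) = 5/7776 ≈ 0.0006.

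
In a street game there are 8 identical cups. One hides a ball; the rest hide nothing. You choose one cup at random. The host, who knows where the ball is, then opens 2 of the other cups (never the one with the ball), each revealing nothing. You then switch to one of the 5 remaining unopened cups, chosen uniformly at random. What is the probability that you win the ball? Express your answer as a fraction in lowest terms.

7/40

Your original cup holds the ball with probability 1/8, so the other 7 collectively hold it with probability 7/8.
The host can always find 2 empty cups to open, so the reveals don't change that 7/8; it is now spread over the 5 remaining unopened cups.
P(win by switching) = (7/8) · (1/5) = 7/40.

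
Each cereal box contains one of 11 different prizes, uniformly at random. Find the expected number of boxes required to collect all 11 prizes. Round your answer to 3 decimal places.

33.219

After i distinct types are collected, each trial gives a new one with probability (11−i)/11, so the expected wait for the next new type is 11/(11−i).
E = 11/11 + 11/10 + 11/9 + 11/8 + 11/7 + 11/6 + 11/5 + 11/4 + 11/3 + 11/2 + 11/1 = 83711/2520 ≈ 33.219.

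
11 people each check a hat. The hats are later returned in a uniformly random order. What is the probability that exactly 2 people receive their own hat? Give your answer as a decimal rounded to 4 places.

Choose which 2 of the 11 are fixed: C(11,2) = 55 ways.
The remaining 9 must have no fixed point: D(9) = 133496.
P = 55·133496/39916800 = 16687/90720 ≈ 0.1839.

0.1839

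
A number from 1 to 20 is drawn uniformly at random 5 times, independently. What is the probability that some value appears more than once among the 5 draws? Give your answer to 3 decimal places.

P(all 5 different) = 20/20 · 19/20 · ··· · 16/20 ≈ 0.581.
P(at least two equal) = 1 − 0.581 = 0.419.

0.419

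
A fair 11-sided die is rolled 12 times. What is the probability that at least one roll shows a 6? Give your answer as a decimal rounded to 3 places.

0.681

P(no roll shows a 6) = (10/11)^12 ≈ 0.319.
P(at least one) = 1 − 0.319 = 0.681.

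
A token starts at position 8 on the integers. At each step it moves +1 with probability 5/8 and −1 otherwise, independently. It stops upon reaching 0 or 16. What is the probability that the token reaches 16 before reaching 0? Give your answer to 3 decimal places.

0.983

Let r = q/p = (3/8)/(5/8) = 3/5. The recurrence P(i) = p·P(i+1) + q·P(i−1) with P(0)=0, P(16)=1 gives P(i) = (1 − r^i)/(1 − r^16).
P(8) = (1 − (3/5)^8) / (1 − (3/5)^16) = 390625/397186 ≈ 0.983.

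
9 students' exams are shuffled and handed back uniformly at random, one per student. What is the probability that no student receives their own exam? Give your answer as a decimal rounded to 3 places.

This is the derangement probability: permutations of 9 with no fixed point.
D(9) = 9! · (1 − 1/1! + 1/2! − ··· + (−1)^9/9!) = 133496.
P = 133496/362880 = 16687/45360 ≈ 0.368.

0.368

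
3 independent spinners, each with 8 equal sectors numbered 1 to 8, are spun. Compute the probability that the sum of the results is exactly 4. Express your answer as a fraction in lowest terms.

There are 8^3 = 512 equally likely outcomes.
The number of ordered 3-tuples from {1,…,8} summing to 4 is 3.
P(sum = 4) = 3/512.

3/512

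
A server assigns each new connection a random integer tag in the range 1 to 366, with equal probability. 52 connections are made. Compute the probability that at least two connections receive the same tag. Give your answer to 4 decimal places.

It's easier to compute the probability that all 52 are distinct.
P(all distinct) = 366/366 · 365/366 · ··· · 315/366 ≈ 0.0222.
So the probability of at least one match is 1 − 0.0222 = 0.9778.

0.9778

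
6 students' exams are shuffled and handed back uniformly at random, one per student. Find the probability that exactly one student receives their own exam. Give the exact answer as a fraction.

11/30

Choose which one is fixed: C(6,1) = 6 ways.
The remaining 5 must have no fixed point: D(5) = 44.
P = 6·44/720 = 11/30.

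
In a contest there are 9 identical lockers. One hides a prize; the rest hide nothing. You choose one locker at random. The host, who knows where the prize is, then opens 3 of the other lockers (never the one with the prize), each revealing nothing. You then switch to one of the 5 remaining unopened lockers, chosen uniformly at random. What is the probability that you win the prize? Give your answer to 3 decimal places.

0.178

Your original locker holds the prize with probability 1/9, so the other 8 collectively hold it with probability 8/9.
The host can always find 3 empty lockers to open, so the reveals don't change that 8/9; it is now spread over the 5 remaining unopened lockers.
P(win by switching) = (8/9) · (1/5) = 8/45 ≈ 0.178.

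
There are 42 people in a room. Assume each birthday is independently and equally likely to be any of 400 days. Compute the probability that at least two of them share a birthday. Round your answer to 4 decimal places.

It's easier to compute the probability that all 42 are distinct.
P(all distinct) = 400/400 · 399/400 · ··· · 359/400 ≈ 0.1074.
So the probability of at least one match is 1 − 0.1074 = 0.8926.

0.8926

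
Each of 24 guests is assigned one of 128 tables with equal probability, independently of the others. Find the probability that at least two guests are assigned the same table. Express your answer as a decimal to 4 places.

0.8999

It's easier to compute the probability that all 24 are distinct.
P(all distinct) = 128/128 · 127/128 · ··· · 105/128 ≈ 0.1001.
So the probability of at least one match is 1 − 0.1001 = 0.8999.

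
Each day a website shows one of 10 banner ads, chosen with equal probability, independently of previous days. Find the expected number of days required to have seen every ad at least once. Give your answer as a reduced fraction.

After i distinct types are collected, each trial gives a new one with probability (10−i)/10, so the expected wait for the next new type is 10/(10−i).
E = 10/10 + 10/9 + 10/8 + 10/7 + 10/6 + 10/5 + 10/4 + 10/3 + 10/2 + 10/1 = 7381/252.

7381/252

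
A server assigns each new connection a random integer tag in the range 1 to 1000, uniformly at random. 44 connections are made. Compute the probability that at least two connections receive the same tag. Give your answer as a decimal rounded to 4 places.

It's easier to compute the probability that all 44 are distinct.
P(all distinct) = 1000/1000 · 999/1000 · ··· · 957/1000 ≈ 0.3829.
So the probability of at least one match is 1 − 0.3829 = 0.6171.

0.6171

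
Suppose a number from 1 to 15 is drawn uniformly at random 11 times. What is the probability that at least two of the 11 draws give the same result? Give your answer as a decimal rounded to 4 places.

P(all 11 different) = 15/15 · 14/15 · ··· · 5/15 ≈ 0.0063.
P(at least two equal) = 1 − 0.0063 = 0.9937.

0.9937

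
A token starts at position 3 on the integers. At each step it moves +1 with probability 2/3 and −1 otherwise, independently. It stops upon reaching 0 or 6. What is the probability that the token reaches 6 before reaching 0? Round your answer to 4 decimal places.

Let r = q/p = (1/3)/(2/3) = 1/2. The recurrence P(i) = p·P(i+1) + q·P(i−1) with P(0)=0, P(6)=1 gives P(i) = (1 − r^i)/(1 − r^6).
P(3) = (1 − (1/2)^3) / (1 − (1/2)^6) = 8/9 ≈ 0.8889.

0.8889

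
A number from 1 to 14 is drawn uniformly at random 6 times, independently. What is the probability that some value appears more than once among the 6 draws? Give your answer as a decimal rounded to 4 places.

0.7128

P(all 6 different) = 14/14 · 13/14 · ··· · 9/14 ≈ 0.2872.
P(at least two equal) = 1 − 0.2872 = 0.7128.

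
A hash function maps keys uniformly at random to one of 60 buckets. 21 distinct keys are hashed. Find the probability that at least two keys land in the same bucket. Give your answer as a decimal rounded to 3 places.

0.981

It's easier to compute the probability that all 21 are distinct.
P(all distinct) = 60/60 · 59/60 · ··· · 40/60 ≈ 0.019.
So the probability of at least one match is 1 − 0.019 = 0.981.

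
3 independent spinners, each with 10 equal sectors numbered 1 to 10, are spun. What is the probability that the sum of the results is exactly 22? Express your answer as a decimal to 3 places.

0.045

There are 10^3 = 1000 equally likely outcomes.
The number of ordered 3-tuples from {1,…,10} summing to 22 is 45.
P(sum = 22) = 45/1000 = 9/200 ≈ 0.045.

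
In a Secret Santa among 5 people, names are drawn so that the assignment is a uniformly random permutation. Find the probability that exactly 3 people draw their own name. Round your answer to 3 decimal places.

0.083

Choose which 3 of the 5 are fixed: C(5,3) = 10 ways.
The remaining 2 must have no fixed point: D(2) = 1.
P = 10·1/120 = 1/12 ≈ 0.083.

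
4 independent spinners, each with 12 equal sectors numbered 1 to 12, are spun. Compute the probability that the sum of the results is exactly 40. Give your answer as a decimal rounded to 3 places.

There are 12^4 = 20736 equally likely outcomes.
The number of ordered 4-tuples from {1,…,12} summing to 40 is 165.
P(sum = 40) = 165/20736 = 55/6912 ≈ 0.008.

0.008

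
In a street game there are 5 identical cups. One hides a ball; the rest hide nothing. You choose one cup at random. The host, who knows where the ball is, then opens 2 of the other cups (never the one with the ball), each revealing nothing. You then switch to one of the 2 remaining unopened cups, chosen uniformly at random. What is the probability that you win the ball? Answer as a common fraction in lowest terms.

2/5

Your original cup holds the ball with probability 1/5, so the other 4 collectively hold it with probability 4/5.
The host can always find 2 empty cups to open, so the reveals don't change that 4/5; it is now spread over the 2 remaining unopened cups.
P(win by switching) = (4/5) · (1/2) = 2/5.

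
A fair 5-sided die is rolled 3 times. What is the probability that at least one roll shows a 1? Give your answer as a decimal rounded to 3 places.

P(no roll shows a 1) = (4/5)^3 ≈ 0.512.
P(at least one) = 1 − 0.512 = 0.488.

0.488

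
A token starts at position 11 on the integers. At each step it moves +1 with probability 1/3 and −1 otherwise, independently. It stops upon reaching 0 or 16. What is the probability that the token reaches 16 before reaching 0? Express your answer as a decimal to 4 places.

Let r = q/p = (2/3)/(1/3) = 2. The recurrence P(i) = p·P(i+1) + q·P(i−1) with P(0)=0, P(16)=1 gives P(i) = (1 − r^i)/(1 − r^16).
P(11) = (1 − (2)^11) / (1 − (2)^16) = 2047/65535 ≈ 0.0312.

0.0312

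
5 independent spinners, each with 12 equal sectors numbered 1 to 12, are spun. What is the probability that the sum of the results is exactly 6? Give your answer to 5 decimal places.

There are 12^5 = 248832 equally likely outcomes.
The number of ordered 5-tuples from {1,…,12} summing to 6 is 5.
P(sum = 6) = 5/248832 ≈ 0.00002.

0.00002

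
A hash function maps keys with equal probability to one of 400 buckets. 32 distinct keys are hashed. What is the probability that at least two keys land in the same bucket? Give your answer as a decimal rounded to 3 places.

0.720

It's easier to compute the probability that all 32 are distinct.
P(all distinct) = 400/400 · 399/400 · ··· · 369/400 ≈ 0.280.
So the probability of at least one match is 1 − 0.280 = 0.720.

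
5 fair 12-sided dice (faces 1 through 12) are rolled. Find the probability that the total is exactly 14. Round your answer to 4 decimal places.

There are 12^5 = 248832 equally likely outcomes.
The number of ordered 5-tuples from {1,…,12} summing to 14 is 715.
P(sum = 14) = 715/248832 ≈ 0.0029.

0.0029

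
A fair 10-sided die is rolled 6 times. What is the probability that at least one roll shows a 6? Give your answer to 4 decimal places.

0.4686

P(no roll shows a 6) = (9/10)^6 ≈ 0.5314.
P(at least one) = 1 − 0.5314 = 0.4686.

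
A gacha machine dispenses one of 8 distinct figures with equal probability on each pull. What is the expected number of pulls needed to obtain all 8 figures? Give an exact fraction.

761/35

After i distinct types are collected, each trial gives a new one with probability (8−i)/8, so the expected wait for the next new type is 8/(8−i).
E = 8/8 + 8/7 + 8/6 + 8/5 + 8/4 + 8/3 + 8/2 + 8/1 = 761/35.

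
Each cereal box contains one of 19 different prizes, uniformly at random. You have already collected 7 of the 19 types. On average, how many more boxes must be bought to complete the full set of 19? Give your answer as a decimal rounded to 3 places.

58.961

Starting from 7 distinct types, each trial gives a new one with probability (19−i)/19 when i types are held, so the wait for the next new type is 19/(19−i).
E = 19/12 + 19/11 + 19/10 + 19/9 + 19/8 + 19/7 + 19/6 + 19/5 + 19/4 + 19/3 + 19/2 + 19/1 = 1634399/27720 ≈ 58.961.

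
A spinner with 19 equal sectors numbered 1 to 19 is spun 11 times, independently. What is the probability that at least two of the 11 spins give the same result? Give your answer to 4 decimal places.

0.9741

P(all 11 different) = 19/19 · 18/19 · ··· · 9/19 ≈ 0.0259.
P(at least two equal) = 1 − 0.0259 = 0.9741.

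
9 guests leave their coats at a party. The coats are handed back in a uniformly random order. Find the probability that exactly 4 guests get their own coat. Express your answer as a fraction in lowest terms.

11/720

Choose which 4 of the 9 are fixed: C(9,4) = 126 ways.
The remaining 5 must have no fixed point: D(5) = 44.
P = 126·44/362880 = 11/720.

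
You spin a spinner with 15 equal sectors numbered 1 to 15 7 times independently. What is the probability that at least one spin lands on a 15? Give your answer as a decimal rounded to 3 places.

0.383

P(no spin lands on a 15) = (14/15)^7 ≈ 0.617.
P(at least one) = 1 − 0.617 = 0.383.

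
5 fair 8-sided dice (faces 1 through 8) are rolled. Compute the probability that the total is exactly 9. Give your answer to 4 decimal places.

0.0021

There are 8^5 = 32768 equally likely outcomes.
The number of ordered 5-tuples from {1,…,8} summing to 9 is 70.
P(sum = 9) = 70/32768 = 35/16384 ≈ 0.0021.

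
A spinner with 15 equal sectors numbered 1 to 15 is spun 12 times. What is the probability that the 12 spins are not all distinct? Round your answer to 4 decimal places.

P(all 12 different) = 15/15 · 14/15 · ··· · 4/15 ≈ 0.0017.
P(at least two equal) = 1 − 0.0017 = 0.9983.

0.9983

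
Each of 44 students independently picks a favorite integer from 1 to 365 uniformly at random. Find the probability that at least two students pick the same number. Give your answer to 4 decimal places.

0.9329

It's easier to compute the probability that all 44 are distinct.
P(all distinct) = 365/365 · 364/365 · ··· · 322/365 ≈ 0.0671.
So the probability of at least one match is 1 − 0.0671 = 0.9329.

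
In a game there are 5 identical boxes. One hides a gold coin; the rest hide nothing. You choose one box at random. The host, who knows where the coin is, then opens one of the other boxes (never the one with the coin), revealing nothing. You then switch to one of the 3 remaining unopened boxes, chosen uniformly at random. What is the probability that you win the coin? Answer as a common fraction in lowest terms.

Your original box holds the coin with probability 1/5, so the other 4 collectively hold it with probability 4/5.
The host can always find an empty box to open, so this doesn't change that 4/5; it is now spread over the 3 remaining unopened boxes.
P(win by switching) = (4/5) · (1/3) = 4/15.

4/15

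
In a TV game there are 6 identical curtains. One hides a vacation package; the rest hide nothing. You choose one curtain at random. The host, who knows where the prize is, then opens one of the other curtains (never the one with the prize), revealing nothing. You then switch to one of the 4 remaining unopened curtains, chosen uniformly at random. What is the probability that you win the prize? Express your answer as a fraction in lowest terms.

5/24

Your original curtain holds the prize with probability 1/6, so the other 5 collectively hold it with probability 5/6.
The host can always find an empty curtain to open, so this doesn't change that 5/6; it is now spread over the 4 remaining unopened curtains.
P(win by switching) = (5/6) · (1/4) = 5/24.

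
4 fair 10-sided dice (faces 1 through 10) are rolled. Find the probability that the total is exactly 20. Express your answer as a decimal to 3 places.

There are 10^4 = 10000 equally likely outcomes.
The number of ordered 4-tuples from {1,…,10} summing to 20 is 633.
P(sum = 20) = 633/10000 ≈ 0.063.

0.063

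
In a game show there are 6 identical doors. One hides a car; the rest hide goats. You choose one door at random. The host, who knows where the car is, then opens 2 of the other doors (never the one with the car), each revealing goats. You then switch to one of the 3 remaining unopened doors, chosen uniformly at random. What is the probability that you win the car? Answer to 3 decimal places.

0.278

Your original door holds the car with probability 1/6, so the other 5 collectively hold it with probability 5/6.
The host can always find 2 empty doors to open, so the reveals don't change that 5/6; it is now spread over the 3 remaining unopened doors.
P(win by switching) = (5/6) · (1/3) = 5/18 ≈ 0.278.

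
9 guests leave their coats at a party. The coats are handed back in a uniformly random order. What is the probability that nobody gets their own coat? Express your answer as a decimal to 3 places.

This is the derangement probability: permutations of 9 with no fixed point.
D(9) = 9! · (1 − 1/1! + 1/2! − ··· + (−1)^9/9!) = 133496.
P = 133496/362880 = 16687/45360 ≈ 0.368.

0.368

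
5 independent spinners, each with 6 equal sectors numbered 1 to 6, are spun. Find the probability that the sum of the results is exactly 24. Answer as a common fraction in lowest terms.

There are 6^5 = 7776 equally likely outcomes.
The number of ordered 5-tuples from {1,…,6} summing to 24 is 205.
P(sum = 24) = 205/7776.

205/7776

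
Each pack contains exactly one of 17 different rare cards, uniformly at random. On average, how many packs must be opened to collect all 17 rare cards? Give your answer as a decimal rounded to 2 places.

After i distinct types are collected, each trial gives a new one with probability (17−i)/17, so the expected wait for the next new type is 17/(17−i).
E = 17/17 + 17/16 + 17/15 + 17/14 + 17/13 + 17/12 + 17/11 + 17/10 + 17/9 + 17/8 + 17/7 + 17/6 + 17/5 + 17/4 + 17/3 + 17/2 + 17/1 = 42142223/720720 ≈ 58.47.

58.47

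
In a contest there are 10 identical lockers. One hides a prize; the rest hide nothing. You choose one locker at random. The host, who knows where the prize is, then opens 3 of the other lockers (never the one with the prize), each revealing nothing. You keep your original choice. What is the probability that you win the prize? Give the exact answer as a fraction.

The host can always open 3 empty lockers regardless of your choice, so the reveals give no information about your original locker.
P(win by staying) = 1/10.

1/10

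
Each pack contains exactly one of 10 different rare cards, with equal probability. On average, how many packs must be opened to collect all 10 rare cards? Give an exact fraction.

After i distinct types are collected, each trial gives a new one with probability (10−i)/10, so the expected wait for the next new type is 10/(10−i).
E = 10/10 + 10/9 + 10/8 + 10/7 + 10/6 + 10/5 + 10/4 + 10/3 + 10/2 + 10/1 = 7381/252.

7381/252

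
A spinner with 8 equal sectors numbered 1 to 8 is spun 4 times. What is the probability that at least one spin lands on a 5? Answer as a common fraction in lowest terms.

1695/4096

P(no spin lands on a 5) = (7/8)^4 = 2401/4096.
P(at least one) = 1 − 2401/4096 = 1695/4096.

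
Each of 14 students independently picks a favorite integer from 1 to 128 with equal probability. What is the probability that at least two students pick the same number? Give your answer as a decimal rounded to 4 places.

It's easier to compute the probability that all 14 are distinct.
P(all distinct) = 128/128 · 127/128 · ··· · 115/128 ≈ 0.4784.
So the probability of at least one match is 1 − 0.4784 = 0.5216.

0.5216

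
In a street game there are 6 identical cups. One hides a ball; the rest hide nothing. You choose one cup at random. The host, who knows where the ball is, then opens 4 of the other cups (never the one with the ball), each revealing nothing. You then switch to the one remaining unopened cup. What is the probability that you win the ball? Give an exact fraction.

5/6

Your original cup holds the ball with probability 1/6, so the other 5 collectively hold it with probability 5/6.
The host can always find 4 empty cups to open, so the reveals don't change that 5/6; it is now spread over the 1 remaining unopened cup.
P(win by switching) = (5/6) · (1/1) = 5/6.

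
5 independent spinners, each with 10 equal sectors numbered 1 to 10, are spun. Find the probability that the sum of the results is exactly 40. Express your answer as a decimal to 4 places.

0.0100

There are 10^5 = 100000 equally likely outcomes.
The number of ordered 5-tuples from {1,…,10} summing to 40 is 996.
P(sum = 40) = 996/100000 = 249/25000 ≈ 0.0100.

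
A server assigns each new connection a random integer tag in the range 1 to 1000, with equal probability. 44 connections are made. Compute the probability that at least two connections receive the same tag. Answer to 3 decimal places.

0.617

It's easier to compute the probability that all 44 are distinct.
P(all distinct) = 1000/1000 · 999/1000 · ··· · 957/1000 ≈ 0.383.
So the probability of at least one match is 1 − 0.383 = 0.617.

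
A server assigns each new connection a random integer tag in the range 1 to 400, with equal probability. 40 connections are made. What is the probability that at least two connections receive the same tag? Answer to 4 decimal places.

It's easier to compute the probability that all 40 are distinct.
P(all distinct) = 400/400 · 399/400 · ··· · 361/400 ≈ 0.1330.
So the probability of at least one match is 1 − 0.1330 = 0.8670.

0.8670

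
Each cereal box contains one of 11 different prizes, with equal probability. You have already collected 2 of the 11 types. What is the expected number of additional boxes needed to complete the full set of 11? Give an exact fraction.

78419/2520

Starting from 2 distinct types, each trial gives a new one with probability (11−i)/11 when i types are held, so the wait for the next new type is 11/(11−i).
E = 11/9 + 11/8 + 11/7 + 11/6 + 11/5 + 11/4 + 11/3 + 11/2 + 11/1 = 78419/2520.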